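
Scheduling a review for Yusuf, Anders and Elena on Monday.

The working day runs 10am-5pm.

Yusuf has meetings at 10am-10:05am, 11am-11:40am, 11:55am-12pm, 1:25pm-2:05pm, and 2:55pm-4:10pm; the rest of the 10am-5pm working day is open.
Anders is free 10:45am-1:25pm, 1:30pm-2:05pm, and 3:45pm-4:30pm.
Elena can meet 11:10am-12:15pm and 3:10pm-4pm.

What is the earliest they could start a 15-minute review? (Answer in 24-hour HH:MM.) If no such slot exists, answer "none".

11:40

Yusuf free within 10:00–17:00: 10:05–11:00, 11:40–11:55, 12:00–13:25, 14:05–14:55, 16:10–17:00.
Yusuf ∩ Anders: 10:45–11:00, 11:40–11:55, 12:00–13:25, 16:10–16:30.
Yusuf ∩ Anders ∩ Elena: 11:40–11:55, 12:00–12:15.
Windows ≥ 15 min: 11:40–11:55, 12:00–12:15.
Earliest such window starts at 11:40.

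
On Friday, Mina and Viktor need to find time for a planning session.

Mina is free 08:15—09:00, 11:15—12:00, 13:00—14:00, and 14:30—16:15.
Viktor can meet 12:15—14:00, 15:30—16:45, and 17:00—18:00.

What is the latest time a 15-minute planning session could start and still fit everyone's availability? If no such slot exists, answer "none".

16:00

Mina ∩ Viktor: 13:00–14:00, 15:30–16:15.
Windows ≥ 15 min: 13:00–14:00, 15:30–16:15.
Latest start in the last window 15:30–16:15 is 16:15 − 15 min = 16:00.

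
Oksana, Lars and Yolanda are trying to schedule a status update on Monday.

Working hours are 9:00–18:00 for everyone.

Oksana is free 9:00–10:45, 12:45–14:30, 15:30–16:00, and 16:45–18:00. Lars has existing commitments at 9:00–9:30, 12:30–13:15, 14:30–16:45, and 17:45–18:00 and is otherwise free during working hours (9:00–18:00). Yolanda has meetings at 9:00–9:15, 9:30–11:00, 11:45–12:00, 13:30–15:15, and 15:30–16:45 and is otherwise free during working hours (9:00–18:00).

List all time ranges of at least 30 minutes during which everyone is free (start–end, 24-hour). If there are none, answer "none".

Lars free within 09:00–18:00: 09:30–12:30, 13:15–14:30, 16:45–17:45.
Yolanda free within 09:00–18:00: 09:15–09:30, 11:00–11:45, 12:00–13:30, 15:15–15:30, 16:45–18:00.
Oksana ∩ Lars: 09:30–10:45, 13:15–14:30, 16:45–17:45.
Oksana ∩ Lars ∩ Yolanda: 13:15–13:30, 16:45–17:45.
Windows ≥ 30 min: 16:45–17:45.

16:45–17:45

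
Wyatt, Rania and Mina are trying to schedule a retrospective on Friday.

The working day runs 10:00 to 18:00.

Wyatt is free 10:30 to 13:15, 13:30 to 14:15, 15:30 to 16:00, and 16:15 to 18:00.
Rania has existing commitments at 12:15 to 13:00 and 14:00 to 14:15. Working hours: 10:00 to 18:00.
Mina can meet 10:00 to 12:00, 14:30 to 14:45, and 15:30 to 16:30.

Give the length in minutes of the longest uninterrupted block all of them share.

Rania free within 10:00–18:00: 10:00–12:15, 13:00–14:00, 14:15–18:00.
Wyatt ∩ Rania: 10:30–12:15, 13:00–13:15, 13:30–14:00, 15:30–16:00, 16:15–18:00.
Wyatt ∩ Rania ∩ Mina: 10:30–12:00, 15:30–16:00, 16:15–16:30.
Common window lengths: 90, 30, 15 min; longest is 90.

90 minutes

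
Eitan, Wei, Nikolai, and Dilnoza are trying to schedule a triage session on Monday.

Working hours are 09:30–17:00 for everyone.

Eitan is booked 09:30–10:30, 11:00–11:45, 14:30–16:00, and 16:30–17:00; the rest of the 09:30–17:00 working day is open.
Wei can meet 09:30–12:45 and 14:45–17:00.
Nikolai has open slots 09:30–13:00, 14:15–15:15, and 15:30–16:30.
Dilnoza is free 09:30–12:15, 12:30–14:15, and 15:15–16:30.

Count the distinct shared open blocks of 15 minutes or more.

Eitan free within 09:30–17:00: 10:30–11:00, 11:45–14:30, 16:00–16:30.
Eitan ∩ Wei: 10:30–11:00, 11:45–12:45, 16:00–16:30.
Eitan ∩ Wei ∩ Nikolai: 10:30–11:00, 11:45–12:45, 16:00–16:30.
Eitan ∩ Wei ∩ Nikolai ∩ Dilnoza: 10:30–11:00, 11:45–12:15, 12:30–12:45, 16:00–16:30.
Windows ≥ 15 min: 10:30–11:00, 11:45–12:15, 12:30–12:45, 16:00–16:30.
That's 4 windows.

4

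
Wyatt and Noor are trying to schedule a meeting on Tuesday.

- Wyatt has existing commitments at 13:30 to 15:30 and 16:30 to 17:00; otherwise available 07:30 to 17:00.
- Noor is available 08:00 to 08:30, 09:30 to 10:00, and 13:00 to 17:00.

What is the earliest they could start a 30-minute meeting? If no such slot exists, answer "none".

08:00

Wyatt free within 07:30–17:00: 07:30–13:30, 15:30–16:30.
Wyatt ∩ Noor: 08:00–08:30, 09:30–10:00, 13:00–13:30, 15:30–16:30.
Windows ≥ 30 min: 08:00–08:30, 09:30–10:00, 13:00–13:30, 15:30–16:30.
Earliest such window starts at 08:00.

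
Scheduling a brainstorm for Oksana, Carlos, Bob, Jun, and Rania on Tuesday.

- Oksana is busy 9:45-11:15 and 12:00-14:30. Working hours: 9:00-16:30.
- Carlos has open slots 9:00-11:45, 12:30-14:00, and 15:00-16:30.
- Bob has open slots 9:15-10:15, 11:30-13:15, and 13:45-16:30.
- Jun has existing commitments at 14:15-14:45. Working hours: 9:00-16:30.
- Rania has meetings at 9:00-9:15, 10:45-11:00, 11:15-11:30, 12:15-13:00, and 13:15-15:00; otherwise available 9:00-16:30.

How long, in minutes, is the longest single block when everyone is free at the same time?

Oksana free within 09:00–16:30: 09:00–09:45, 11:15–12:00, 14:30–16:30.
Jun free within 09:00–16:30: 09:00–14:15, 14:45–16:30.
Rania free within 09:00–16:30: 09:15–10:45, 11:00–11:15, 11:30–12:15, 13:00–13:15, 15:00–16:30.
Oksana ∩ Carlos: 09:00–09:45, 11:15–11:45, 15:00–16:30.
Oksana ∩ Carlos ∩ Bob: 09:15–09:45, 11:30–11:45, 15:00–16:30.
Oksana ∩ Carlos ∩ Bob ∩ Jun: 09:15–09:45, 11:30–11:45, 15:00–16:30.
Oksana ∩ Carlos ∩ Bob ∩ Jun ∩ Rania: 09:15–09:45, 11:30–11:45, 15:00–16:30.
Common window lengths: 30, 15, 90 min; longest is 90.

90 minutes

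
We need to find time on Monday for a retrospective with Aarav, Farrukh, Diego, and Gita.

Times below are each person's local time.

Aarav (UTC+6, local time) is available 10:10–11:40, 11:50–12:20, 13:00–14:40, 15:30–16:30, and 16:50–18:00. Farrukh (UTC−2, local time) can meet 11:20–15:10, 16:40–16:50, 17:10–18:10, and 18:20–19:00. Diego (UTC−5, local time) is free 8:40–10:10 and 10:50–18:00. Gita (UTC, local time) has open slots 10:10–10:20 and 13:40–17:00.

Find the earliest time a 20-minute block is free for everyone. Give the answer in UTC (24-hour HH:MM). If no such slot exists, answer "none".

none

Aarav → UTC: 04:10–05:40, 05:50–06:20, 07:00–08:40, 09:30–10:30, 10:50–12:00.
Farrukh → UTC: 13:20–17:10, 18:40–18:50, 19:10–20:10, 20:20–21:00.
Diego → UTC: 13:40–15:10, 15:50–23:00.
Gita → UTC: 10:10–10:20, 13:40–17:00.
Aarav ∩ Farrukh: (none).
Aarav ∩ Farrukh ∩ Diego: (none).
Aarav ∩ Farrukh ∩ Diego ∩ Gita: (none).
Windows ≥ 20 min: (none).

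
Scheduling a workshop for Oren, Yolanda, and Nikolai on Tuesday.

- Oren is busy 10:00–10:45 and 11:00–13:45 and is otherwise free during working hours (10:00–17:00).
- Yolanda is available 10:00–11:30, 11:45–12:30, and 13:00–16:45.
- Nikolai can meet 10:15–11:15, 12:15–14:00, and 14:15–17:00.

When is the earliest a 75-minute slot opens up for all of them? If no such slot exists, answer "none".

14:15

Oren free within 10:00–17:00: 10:45–11:00, 13:45–17:00.
Oren ∩ Yolanda: 10:45–11:00, 13:45–16:45.
Oren ∩ Yolanda ∩ Nikolai: 10:45–11:00, 13:45–14:00, 14:15–16:45.
Windows ≥ 75 min: 14:15–16:45.
Earliest such window starts at 14:15.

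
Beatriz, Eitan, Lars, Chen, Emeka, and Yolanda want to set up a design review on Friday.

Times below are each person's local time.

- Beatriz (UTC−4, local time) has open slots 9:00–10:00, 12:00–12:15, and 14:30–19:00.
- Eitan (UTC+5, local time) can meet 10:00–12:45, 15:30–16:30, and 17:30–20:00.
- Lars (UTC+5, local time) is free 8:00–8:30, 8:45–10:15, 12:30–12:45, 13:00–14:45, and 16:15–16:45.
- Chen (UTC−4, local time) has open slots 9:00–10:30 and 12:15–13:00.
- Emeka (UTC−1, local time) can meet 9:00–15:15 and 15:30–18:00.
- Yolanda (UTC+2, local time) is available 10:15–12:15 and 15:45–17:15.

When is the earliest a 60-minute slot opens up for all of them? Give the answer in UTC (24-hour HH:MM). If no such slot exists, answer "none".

Beatriz → UTC: 13:00–14:00, 16:00–16:15, 18:30–23:00.
Eitan → UTC: 05:00–07:45, 10:30–11:30, 12:30–15:00.
Lars → UTC: 03:00–03:30, 03:45–05:15, 07:30–07:45, 08:00–09:45, 11:15–11:45.
Chen → UTC: 13:00–14:30, 16:15–17:00.
Emeka → UTC: 10:00–16:15, 16:30–19:00.
Yolanda → UTC: 08:15–10:15, 13:45–15:15.
Beatriz ∩ Eitan: 13:00–14:00.
Beatriz ∩ Eitan ∩ Lars: (none).
Beatriz ∩ Eitan ∩ Lars ∩ Chen: (none).
Beatriz ∩ Eitan ∩ Lars ∩ Chen ∩ Emeka: (none).
Beatriz ∩ Eitan ∩ Lars ∩ Chen ∩ Emeka ∩ Yolanda: (none).
Windows ≥ 60 min: (none).

none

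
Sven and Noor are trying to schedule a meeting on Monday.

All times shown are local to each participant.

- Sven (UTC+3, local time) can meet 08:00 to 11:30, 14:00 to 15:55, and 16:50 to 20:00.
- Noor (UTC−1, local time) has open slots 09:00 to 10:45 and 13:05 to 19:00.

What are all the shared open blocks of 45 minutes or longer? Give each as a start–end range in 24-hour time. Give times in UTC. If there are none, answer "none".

11:00–11:45, 14:05–17:00

Sven → UTC: 05:00–08:30, 11:00–12:55, 13:50–17:00.
Noor → UTC: 10:00–11:45, 14:05–20:00.
Sven ∩ Noor: 11:00–11:45, 14:05–17:00.
Windows ≥ 45 min: 11:00–11:45, 14:05–17:00.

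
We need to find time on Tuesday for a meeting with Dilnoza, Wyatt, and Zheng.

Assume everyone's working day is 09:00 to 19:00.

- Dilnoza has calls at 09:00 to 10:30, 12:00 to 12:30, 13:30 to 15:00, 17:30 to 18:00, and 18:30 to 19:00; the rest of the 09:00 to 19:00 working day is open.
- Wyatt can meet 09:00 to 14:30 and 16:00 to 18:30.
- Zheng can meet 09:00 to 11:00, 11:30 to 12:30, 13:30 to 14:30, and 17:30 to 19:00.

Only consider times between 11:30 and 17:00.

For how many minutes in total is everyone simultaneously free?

30 minutes

Dilnoza free within 09:00–19:00: 10:30–12:00, 12:30–13:30, 15:00–17:30, 18:00–18:30.
Dilnoza ∩ Wyatt: 10:30–12:00, 12:30–13:30, 16:00–17:30, 18:00–18:30.
Dilnoza ∩ Wyatt ∩ Zheng: 10:30–11:00, 11:30–12:00, 18:00–18:30.
Restricted to 11:30–17:00: 11:30–12:00.
Total common minutes: 30.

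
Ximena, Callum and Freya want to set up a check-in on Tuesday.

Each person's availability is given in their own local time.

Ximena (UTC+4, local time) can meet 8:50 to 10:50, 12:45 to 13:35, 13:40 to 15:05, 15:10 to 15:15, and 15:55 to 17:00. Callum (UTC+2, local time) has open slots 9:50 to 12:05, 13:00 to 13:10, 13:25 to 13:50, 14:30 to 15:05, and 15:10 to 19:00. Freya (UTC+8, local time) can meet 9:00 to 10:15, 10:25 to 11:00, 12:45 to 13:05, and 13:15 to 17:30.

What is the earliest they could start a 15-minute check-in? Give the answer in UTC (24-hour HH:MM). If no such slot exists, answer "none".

Ximena → UTC: 04:50–06:50, 08:45–09:35, 09:40–11:05, 11:10–11:15, 11:55–13:00.
Callum → UTC: 07:50–10:05, 11:00–11:10, 11:25–11:50, 12:30–13:05, 13:10–17:00.
Freya → UTC: 01:00–02:15, 02:25–03:00, 04:45–05:05, 05:15–09:30.
Ximena ∩ Callum: 08:45–09:35, 09:40–10:05, 11:00–11:05, 12:30–13:00.
Ximena ∩ Callum ∩ Freya: 08:45–09:30.
Windows ≥ 15 min: 08:45–09:30.
Earliest such window starts at 08:45.

08:45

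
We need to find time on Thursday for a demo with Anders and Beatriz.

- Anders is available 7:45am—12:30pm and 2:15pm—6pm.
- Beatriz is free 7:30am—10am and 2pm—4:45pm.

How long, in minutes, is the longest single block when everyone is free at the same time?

Anders ∩ Beatriz: 07:45–10:00, 14:15–16:45.
Common window lengths: 135, 150 min; longest is 150.

150 minutes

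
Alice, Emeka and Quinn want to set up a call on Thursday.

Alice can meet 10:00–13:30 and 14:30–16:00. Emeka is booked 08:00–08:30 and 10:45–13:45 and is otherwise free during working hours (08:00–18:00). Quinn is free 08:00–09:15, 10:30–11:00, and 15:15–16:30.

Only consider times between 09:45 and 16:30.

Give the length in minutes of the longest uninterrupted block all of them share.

Emeka free within 08:00–18:00: 08:30–10:45, 13:45–18:00.
Alice ∩ Emeka: 10:00–10:45, 14:30–16:00.
Alice ∩ Emeka ∩ Quinn: 10:30–10:45, 15:15–16:00.
Restricted to 09:45–16:30: 10:30–10:45, 15:15–16:00.
Common window lengths: 15, 45 min; longest is 45.

45 minutes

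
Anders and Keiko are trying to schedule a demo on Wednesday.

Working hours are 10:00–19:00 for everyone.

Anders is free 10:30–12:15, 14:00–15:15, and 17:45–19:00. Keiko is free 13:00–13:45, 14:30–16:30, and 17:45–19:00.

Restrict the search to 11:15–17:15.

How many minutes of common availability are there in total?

45 minutes

Anders ∩ Keiko: 14:30–15:15, 17:45–19:00.
Restricted to 11:15–17:15: 14:30–15:15.
Total common minutes: 45.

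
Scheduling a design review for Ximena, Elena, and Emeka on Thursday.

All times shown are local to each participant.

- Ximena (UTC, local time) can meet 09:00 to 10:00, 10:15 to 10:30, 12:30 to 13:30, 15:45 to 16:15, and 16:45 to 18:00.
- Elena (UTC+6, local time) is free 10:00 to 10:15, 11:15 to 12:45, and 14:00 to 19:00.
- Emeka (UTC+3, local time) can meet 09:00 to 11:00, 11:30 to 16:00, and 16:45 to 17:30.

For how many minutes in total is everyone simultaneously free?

Ximena → UTC: 09:00–10:00, 10:15–10:30, 12:30–13:30, 15:45–16:15, 16:45–18:00.
Elena → UTC: 04:00–04:15, 05:15–06:45, 08:00–13:00.
Emeka → UTC: 06:00–08:00, 08:30–13:00, 13:45–14:30.
Ximena ∩ Elena: 09:00–10:00, 10:15–10:30, 12:30–13:00.
Ximena ∩ Elena ∩ Emeka: 09:00–10:00, 10:15–10:30, 12:30–13:00.
Total common minutes: 60 + 15 + 30 = 105.

105 minutes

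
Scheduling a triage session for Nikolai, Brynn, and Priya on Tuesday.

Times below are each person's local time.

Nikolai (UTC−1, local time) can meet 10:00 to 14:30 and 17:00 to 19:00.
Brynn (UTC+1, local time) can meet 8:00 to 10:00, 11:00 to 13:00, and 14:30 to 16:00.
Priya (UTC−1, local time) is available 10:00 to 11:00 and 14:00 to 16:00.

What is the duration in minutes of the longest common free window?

60 minutes

Nikolai → UTC: 11:00–15:30, 18:00–20:00.
Brynn → UTC: 07:00–09:00, 10:00–12:00, 13:30–15:00.
Priya → UTC: 11:00–12:00, 15:00–17:00.
Nikolai ∩ Brynn: 11:00–12:00, 13:30–15:00.
Nikolai ∩ Brynn ∩ Priya: 11:00–12:00.
Single common window of 60 minutes.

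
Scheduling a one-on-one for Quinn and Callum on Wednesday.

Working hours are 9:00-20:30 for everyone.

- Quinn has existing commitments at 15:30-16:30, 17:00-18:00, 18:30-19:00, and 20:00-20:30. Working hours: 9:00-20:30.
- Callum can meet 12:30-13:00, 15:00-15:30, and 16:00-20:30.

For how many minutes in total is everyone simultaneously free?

Quinn free within 09:00–20:30: 09:00–15:30, 16:30–17:00, 18:00–18:30, 19:00–20:00.
Quinn ∩ Callum: 12:30–13:00, 15:00–15:30, 16:30–17:00, 18:00–18:30, 19:00–20:00.
Total common minutes: 30 + 30 + 30 + 30 + 60 = 180.

180 minutes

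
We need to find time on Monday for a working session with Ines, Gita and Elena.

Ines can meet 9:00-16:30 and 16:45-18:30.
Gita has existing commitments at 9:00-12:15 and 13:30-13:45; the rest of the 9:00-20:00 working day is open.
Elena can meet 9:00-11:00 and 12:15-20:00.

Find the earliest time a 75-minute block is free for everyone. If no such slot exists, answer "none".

12:15

Gita free within 09:00–20:00: 12:15–13:30, 13:45–20:00.
Ines ∩ Gita: 12:15–13:30, 13:45–16:30, 16:45–18:30.
Ines ∩ Gita ∩ Elena: 12:15–13:30, 13:45–16:30, 16:45–18:30.
Windows ≥ 75 min: 12:15–13:30, 13:45–16:30, 16:45–18:30.
Earliest such window starts at 12:15.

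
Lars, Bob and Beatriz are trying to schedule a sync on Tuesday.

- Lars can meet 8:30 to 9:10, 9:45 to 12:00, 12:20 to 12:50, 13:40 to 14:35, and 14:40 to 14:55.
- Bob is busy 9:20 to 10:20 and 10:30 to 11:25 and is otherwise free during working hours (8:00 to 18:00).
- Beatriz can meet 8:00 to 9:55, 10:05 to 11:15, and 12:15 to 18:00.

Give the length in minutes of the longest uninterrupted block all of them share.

Bob free within 08:00–18:00: 08:00–09:20, 10:20–10:30, 11:25–18:00.
Lars ∩ Bob: 08:30–09:10, 10:20–10:30, 11:25–12:00, 12:20–12:50, 13:40–14:35, 14:40–14:55.
Lars ∩ Bob ∩ Beatriz: 08:30–09:10, 10:20–10:30, 12:20–12:50, 13:40–14:35, 14:40–14:55.
Common window lengths: 40, 10, 30, 55, 15 min; longest is 55.

55 minutes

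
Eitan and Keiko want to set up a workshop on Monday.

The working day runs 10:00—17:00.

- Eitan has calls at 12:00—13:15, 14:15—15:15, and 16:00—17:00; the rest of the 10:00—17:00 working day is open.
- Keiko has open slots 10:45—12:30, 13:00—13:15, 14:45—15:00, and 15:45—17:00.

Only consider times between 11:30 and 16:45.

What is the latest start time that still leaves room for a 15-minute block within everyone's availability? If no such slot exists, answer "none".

15:45

Eitan free within 10:00–17:00: 10:00–12:00, 13:15–14:15, 15:15–16:00.
Eitan ∩ Keiko: 10:45–12:00, 15:45–16:00.
Restricted to 11:30–16:45: 11:30–12:00, 15:45–16:00.
Windows ≥ 15 min: 11:30–12:00, 15:45–16:00.
Latest start in the last window 15:45–16:00 is 16:00 − 15 min = 15:45.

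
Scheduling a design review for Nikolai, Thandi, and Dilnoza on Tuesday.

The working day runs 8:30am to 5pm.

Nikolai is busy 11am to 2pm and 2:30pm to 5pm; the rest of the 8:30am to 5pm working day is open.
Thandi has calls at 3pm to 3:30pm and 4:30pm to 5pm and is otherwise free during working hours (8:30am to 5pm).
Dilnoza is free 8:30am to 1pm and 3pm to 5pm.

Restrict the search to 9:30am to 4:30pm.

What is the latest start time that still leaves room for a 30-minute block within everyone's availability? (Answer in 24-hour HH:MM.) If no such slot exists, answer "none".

10:30

Nikolai free within 08:30–17:00: 08:30–11:00, 14:00–14:30.
Thandi free within 08:30–17:00: 08:30–15:00, 15:30–16:30.
Nikolai ∩ Thandi: 08:30–11:00, 14:00–14:30.
Nikolai ∩ Thandi ∩ Dilnoza: 08:30–11:00.
Restricted to 09:30–16:30: 09:30–11:00.
Windows ≥ 30 min: 09:30–11:00.
Latest start in the last window 09:30–11:00 is 11:00 − 30 min = 10:30.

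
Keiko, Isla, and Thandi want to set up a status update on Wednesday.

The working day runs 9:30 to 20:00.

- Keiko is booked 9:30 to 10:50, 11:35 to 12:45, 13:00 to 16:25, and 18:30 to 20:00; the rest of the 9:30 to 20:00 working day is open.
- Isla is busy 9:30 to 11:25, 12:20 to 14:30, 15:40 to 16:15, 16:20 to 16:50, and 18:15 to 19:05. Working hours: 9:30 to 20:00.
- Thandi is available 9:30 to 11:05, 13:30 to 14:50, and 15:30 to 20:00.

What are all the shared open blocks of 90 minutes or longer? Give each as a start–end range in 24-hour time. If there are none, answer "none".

none

Keiko free within 09:30–20:00: 10:50–11:35, 12:45–13:00, 16:25–18:30.
Isla free within 09:30–20:00: 11:25–12:20, 14:30–15:40, 16:15–16:20, 16:50–18:15, 19:05–20:00.
Keiko ∩ Isla: 11:25–11:35, 16:50–18:15.
Keiko ∩ Isla ∩ Thandi: 16:50–18:15.
Windows ≥ 90 min: (none).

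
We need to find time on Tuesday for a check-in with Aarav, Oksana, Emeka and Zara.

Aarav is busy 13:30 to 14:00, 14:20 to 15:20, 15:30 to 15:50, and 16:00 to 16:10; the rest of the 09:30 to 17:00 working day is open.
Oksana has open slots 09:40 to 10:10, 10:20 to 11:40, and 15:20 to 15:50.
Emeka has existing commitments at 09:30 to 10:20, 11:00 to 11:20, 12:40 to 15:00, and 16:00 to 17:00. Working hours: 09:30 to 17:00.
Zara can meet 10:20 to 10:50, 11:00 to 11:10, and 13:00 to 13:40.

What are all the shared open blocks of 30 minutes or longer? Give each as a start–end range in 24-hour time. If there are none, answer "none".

10:20–10:50

Aarav free within 09:30–17:00: 09:30–13:30, 14:00–14:20, 15:20–15:30, 15:50–16:00, 16:10–17:00.
Emeka free within 09:30–17:00: 10:20–11:00, 11:20–12:40, 15:00–16:00.
Aarav ∩ Oksana: 09:40–10:10, 10:20–11:40, 15:20–15:30.
Aarav ∩ Oksana ∩ Emeka: 10:20–11:00, 11:20–11:40, 15:20–15:30.
Aarav ∩ Oksana ∩ Emeka ∩ Zara: 10:20–10:50.
Windows ≥ 30 min: 10:20–10:50.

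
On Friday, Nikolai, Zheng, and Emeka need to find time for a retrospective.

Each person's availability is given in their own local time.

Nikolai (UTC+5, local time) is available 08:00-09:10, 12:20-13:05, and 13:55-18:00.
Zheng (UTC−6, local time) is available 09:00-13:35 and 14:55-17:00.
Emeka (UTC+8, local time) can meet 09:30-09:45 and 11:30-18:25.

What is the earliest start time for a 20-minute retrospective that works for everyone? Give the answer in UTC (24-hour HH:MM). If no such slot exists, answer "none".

Nikolai → UTC: 03:00–04:10, 07:20–08:05, 08:55–13:00.
Zheng → UTC: 15:00–19:35, 20:55–23:00.
Emeka → UTC: 01:30–01:45, 03:30–10:25.
Nikolai ∩ Zheng: (none).
Nikolai ∩ Zheng ∩ Emeka: (none).
Windows ≥ 20 min: (none).

none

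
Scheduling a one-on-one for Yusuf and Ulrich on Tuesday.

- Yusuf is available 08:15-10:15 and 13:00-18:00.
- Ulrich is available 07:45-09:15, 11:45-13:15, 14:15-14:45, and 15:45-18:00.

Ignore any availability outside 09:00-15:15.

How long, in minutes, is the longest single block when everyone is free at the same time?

30 minutes

Yusuf ∩ Ulrich: 08:15–09:15, 13:00–13:15, 14:15–14:45, 15:45–18:00.
Restricted to 09:00–15:15: 09:00–09:15, 13:00–13:15, 14:15–14:45.
Common window lengths: 15, 15, 30 min; longest is 30.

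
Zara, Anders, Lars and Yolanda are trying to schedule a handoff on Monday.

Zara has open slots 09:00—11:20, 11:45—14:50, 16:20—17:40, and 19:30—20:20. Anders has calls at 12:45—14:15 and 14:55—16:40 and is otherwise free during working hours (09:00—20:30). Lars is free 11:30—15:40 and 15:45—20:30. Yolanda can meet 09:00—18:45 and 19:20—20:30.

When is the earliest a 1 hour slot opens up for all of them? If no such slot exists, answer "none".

11:45

Anders free within 09:00–20:30: 09:00–12:45, 14:15–14:55, 16:40–20:30.
Zara ∩ Anders: 09:00–11:20, 11:45–12:45, 14:15–14:50, 16:40–17:40, 19:30–20:20.
Zara ∩ Anders ∩ Lars: 11:45–12:45, 14:15–14:50, 16:40–17:40, 19:30–20:20.
Zara ∩ Anders ∩ Lars ∩ Yolanda: 11:45–12:45, 14:15–14:50, 16:40–17:40, 19:30–20:20.
Windows ≥ 60 min: 11:45–12:45, 16:40–17:40.
Earliest such window starts at 11:45.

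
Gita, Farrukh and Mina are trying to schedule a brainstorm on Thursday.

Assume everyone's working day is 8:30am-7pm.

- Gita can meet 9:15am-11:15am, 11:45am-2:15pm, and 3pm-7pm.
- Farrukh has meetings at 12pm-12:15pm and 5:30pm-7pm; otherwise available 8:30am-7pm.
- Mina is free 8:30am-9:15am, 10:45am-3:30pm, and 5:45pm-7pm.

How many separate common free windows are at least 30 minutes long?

3

Farrukh free within 08:30–19:00: 08:30–12:00, 12:15–17:30.
Gita ∩ Farrukh: 09:15–11:15, 11:45–12:00, 12:15–14:15, 15:00–17:30.
Gita ∩ Farrukh ∩ Mina: 10:45–11:15, 11:45–12:00, 12:15–14:15, 15:00–15:30.
Windows ≥ 30 min: 10:45–11:15, 12:15–14:15, 15:00–15:30.
That's 3 windows.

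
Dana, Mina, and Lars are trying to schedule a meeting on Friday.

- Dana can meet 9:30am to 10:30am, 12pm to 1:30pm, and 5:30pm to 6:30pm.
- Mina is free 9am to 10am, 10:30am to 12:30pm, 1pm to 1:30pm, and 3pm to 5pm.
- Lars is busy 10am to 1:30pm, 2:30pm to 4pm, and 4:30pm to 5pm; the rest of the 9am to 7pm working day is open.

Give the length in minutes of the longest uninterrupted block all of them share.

Lars free within 09:00–19:00: 09:00–10:00, 13:30–14:30, 16:00–16:30, 17:00–19:00.
Dana ∩ Mina: 09:30–10:00, 12:00–12:30, 13:00–13:30.
Dana ∩ Mina ∩ Lars: 09:30–10:00.
Single common window of 30 minutes.

30 minutes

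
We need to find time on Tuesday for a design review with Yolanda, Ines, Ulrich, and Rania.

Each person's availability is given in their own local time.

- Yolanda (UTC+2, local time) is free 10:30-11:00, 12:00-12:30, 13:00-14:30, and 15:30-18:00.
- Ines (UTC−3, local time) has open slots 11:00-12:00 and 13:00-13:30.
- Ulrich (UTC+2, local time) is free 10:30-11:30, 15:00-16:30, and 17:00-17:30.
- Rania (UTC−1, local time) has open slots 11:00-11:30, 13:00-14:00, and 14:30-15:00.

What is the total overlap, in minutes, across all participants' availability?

Yolanda → UTC: 08:30–09:00, 10:00–10:30, 11:00–12:30, 13:30–16:00.
Ines → UTC: 14:00–15:00, 16:00–16:30.
Ulrich → UTC: 08:30–09:30, 13:00–14:30, 15:00–15:30.
Rania → UTC: 12:00–12:30, 14:00–15:00, 15:30–16:00.
Yolanda ∩ Ines: 14:00–15:00.
Yolanda ∩ Ines ∩ Ulrich: 14:00–14:30.
Yolanda ∩ Ines ∩ Ulrich ∩ Rania: 14:00–14:30.
Total common minutes: 30.

30 minutes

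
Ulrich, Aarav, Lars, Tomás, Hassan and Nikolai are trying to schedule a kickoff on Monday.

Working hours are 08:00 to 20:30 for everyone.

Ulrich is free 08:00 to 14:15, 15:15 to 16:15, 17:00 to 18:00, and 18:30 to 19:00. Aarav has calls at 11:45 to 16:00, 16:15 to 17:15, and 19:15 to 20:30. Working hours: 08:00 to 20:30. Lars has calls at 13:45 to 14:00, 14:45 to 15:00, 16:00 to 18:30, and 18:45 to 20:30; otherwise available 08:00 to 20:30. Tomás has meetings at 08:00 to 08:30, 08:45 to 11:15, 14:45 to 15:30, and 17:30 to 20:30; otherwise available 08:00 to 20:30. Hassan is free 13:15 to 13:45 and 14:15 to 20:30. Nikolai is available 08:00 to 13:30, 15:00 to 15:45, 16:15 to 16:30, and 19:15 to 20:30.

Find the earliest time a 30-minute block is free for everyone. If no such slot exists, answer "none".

Aarav free within 08:00–20:30: 08:00–11:45, 16:00–16:15, 17:15–19:15.
Lars free within 08:00–20:30: 08:00–13:45, 14:00–14:45, 15:00–16:00, 18:30–18:45.
Tomás free within 08:00–20:30: 08:30–08:45, 11:15–14:45, 15:30–17:30.
Ulrich ∩ Aarav: 08:00–11:45, 16:00–16:15, 17:15–18:00, 18:30–19:00.
Ulrich ∩ Aarav ∩ Lars: 08:00–11:45, 18:30–18:45.
Ulrich ∩ Aarav ∩ Lars ∩ Tomás: 08:30–08:45, 11:15–11:45.
Ulrich ∩ Aarav ∩ Lars ∩ Tomás ∩ Hassan: (none).
Ulrich ∩ Aarav ∩ Lars ∩ Tomás ∩ Hassan ∩ Nikolai: (none).
Windows ≥ 30 min: (none).

none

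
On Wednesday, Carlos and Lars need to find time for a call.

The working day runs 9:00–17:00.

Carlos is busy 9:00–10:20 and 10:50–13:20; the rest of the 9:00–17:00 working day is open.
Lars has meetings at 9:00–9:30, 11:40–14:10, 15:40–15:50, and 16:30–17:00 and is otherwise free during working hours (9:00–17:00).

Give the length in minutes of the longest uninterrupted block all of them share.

90 minutes

Carlos free within 09:00–17:00: 10:20–10:50, 13:20–17:00.
Lars free within 09:00–17:00: 09:30–11:40, 14:10–15:40, 15:50–16:30.
Carlos ∩ Lars: 10:20–10:50, 14:10–15:40, 15:50–16:30.
Common window lengths: 30, 90, 40 min; longest is 90.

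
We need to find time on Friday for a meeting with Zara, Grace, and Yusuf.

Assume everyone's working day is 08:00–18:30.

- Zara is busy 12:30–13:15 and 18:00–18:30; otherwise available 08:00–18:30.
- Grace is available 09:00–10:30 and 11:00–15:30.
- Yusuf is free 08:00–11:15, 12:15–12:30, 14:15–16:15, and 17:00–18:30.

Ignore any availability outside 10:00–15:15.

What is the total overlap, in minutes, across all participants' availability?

Zara free within 08:00–18:30: 08:00–12:30, 13:15–18:00.
Zara ∩ Grace: 09:00–10:30, 11:00–12:30, 13:15–15:30.
Zara ∩ Grace ∩ Yusuf: 09:00–10:30, 11:00–11:15, 12:15–12:30, 14:15–15:30.
Restricted to 10:00–15:15: 10:00–10:30, 11:00–11:15, 12:15–12:30, 14:15–15:15.
Total common minutes: 30 + 15 + 15 + 60 = 120.

120 minutes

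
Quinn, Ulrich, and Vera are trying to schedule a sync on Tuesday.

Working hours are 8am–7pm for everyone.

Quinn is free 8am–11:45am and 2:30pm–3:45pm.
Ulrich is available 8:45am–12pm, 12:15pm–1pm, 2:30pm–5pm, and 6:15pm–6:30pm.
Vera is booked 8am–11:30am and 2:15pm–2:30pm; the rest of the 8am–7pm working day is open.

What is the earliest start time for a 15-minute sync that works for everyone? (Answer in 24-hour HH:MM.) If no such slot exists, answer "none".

11:30

Vera free within 08:00–19:00: 11:30–14:15, 14:30–19:00.
Quinn ∩ Ulrich: 08:45–11:45, 14:30–15:45.
Quinn ∩ Ulrich ∩ Vera: 11:30–11:45, 14:30–15:45.
Windows ≥ 15 min: 11:30–11:45, 14:30–15:45.
Earliest such window starts at 11:30.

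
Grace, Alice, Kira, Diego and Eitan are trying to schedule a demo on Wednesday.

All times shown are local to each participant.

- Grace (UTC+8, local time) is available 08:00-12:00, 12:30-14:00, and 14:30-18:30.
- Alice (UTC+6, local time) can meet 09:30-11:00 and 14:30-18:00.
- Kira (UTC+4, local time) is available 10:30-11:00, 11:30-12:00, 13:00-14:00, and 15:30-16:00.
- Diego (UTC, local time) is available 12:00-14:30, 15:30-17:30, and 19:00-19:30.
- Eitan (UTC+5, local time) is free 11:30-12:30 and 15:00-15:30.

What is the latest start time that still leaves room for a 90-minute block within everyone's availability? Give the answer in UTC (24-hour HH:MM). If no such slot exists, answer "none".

none

Grace → UTC: 00:00–04:00, 04:30–06:00, 06:30–10:30.
Alice → UTC: 03:30–05:00, 08:30–12:00.
Kira → UTC: 06:30–07:00, 07:30–08:00, 09:00–10:00, 11:30–12:00.
Diego → UTC: 12:00–14:30, 15:30–17:30, 19:00–19:30.
Eitan → UTC: 06:30–07:30, 10:00–10:30.
Grace ∩ Alice: 03:30–04:00, 04:30–05:00, 08:30–10:30.
Grace ∩ Alice ∩ Kira: 09:00–10:00.
Grace ∩ Alice ∩ Kira ∩ Diego: (none).
Grace ∩ Alice ∩ Kira ∩ Diego ∩ Eitan: (none).
Windows ≥ 90 min: (none).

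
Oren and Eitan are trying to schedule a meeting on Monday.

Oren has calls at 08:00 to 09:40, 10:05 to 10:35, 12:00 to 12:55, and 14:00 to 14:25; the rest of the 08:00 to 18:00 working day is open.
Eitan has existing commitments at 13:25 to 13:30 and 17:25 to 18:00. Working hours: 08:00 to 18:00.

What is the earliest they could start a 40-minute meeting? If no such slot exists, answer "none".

Oren free within 08:00–18:00: 09:40–10:05, 10:35–12:00, 12:55–14:00, 14:25–18:00.
Eitan free within 08:00–18:00: 08:00–13:25, 13:30–17:25.
Oren ∩ Eitan: 09:40–10:05, 10:35–12:00, 12:55–13:25, 13:30–14:00, 14:25–17:25.
Windows ≥ 40 min: 10:35–12:00, 14:25–17:25.
Earliest such window starts at 10:35.

10:35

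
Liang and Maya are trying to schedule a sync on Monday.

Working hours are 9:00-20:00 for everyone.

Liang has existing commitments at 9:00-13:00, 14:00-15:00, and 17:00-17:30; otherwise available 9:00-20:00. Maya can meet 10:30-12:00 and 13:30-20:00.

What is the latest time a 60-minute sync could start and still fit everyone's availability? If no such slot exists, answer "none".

Liang free within 09:00–20:00: 13:00–14:00, 15:00–17:00, 17:30–20:00.
Liang ∩ Maya: 13:30–14:00, 15:00–17:00, 17:30–20:00.
Windows ≥ 60 min: 15:00–17:00, 17:30–20:00.
Latest start in the last window 17:30–20:00 is 20:00 − 60 min = 19:00.

19:00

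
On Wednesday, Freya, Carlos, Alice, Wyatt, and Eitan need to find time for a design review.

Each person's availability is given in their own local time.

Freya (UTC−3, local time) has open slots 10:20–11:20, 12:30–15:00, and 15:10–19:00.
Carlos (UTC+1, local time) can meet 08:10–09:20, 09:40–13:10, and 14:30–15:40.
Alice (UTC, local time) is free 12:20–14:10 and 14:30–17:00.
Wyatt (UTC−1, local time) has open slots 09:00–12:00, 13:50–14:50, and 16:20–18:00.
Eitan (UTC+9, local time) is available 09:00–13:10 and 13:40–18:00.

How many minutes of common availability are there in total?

Freya → UTC: 13:20–14:20, 15:30–18:00, 18:10–22:00.
Carlos → UTC: 07:10–08:20, 08:40–12:10, 13:30–14:40.
Alice → UTC: 12:20–14:10, 14:30–17:00.
Wyatt → UTC: 10:00–13:00, 14:50–15:50, 17:20–19:00.
Eitan → UTC: 00:00–04:10, 04:40–09:00.
Freya ∩ Carlos: 13:30–14:20.
Freya ∩ Carlos ∩ Alice: 13:30–14:10.
Freya ∩ Carlos ∩ Alice ∩ Wyatt: (none).
Freya ∩ Carlos ∩ Alice ∩ Wyatt ∩ Eitan: (none).
Total common minutes: 0.

0 minutes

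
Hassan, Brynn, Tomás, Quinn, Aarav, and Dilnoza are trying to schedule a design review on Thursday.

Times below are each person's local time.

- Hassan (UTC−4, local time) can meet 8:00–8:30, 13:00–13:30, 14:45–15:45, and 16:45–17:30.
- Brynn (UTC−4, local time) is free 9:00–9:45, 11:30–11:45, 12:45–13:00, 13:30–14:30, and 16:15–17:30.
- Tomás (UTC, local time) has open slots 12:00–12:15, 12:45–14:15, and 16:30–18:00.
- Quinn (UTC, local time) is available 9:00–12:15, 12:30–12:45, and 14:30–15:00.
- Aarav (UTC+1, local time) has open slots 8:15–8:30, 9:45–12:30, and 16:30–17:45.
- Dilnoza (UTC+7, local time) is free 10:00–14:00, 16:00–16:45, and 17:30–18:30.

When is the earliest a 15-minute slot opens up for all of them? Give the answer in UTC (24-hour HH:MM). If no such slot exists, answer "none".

Hassan → UTC: 12:00–12:30, 17:00–17:30, 18:45–19:45, 20:45–21:30.
Brynn → UTC: 13:00–13:45, 15:30–15:45, 16:45–17:00, 17:30–18:30, 20:15–21:30.
Tomás → UTC: 12:00–12:15, 12:45–14:15, 16:30–18:00.
Quinn → UTC: 09:00–12:15, 12:30–12:45, 14:30–15:00.
Aarav → UTC: 07:15–07:30, 08:45–11:30, 15:30–16:45.
Dilnoza → UTC: 03:00–07:00, 09:00–09:45, 10:30–11:30.
Hassan ∩ Brynn: 20:45–21:30.
Hassan ∩ Brynn ∩ Tomás: (none).
Hassan ∩ Brynn ∩ Tomás ∩ Quinn: (none).
Hassan ∩ Brynn ∩ Tomás ∩ Quinn ∩ Aarav: (none).
Hassan ∩ Brynn ∩ Tomás ∩ Quinn ∩ Aarav ∩ Dilnoza: (none).
Windows ≥ 15 min: (none).

none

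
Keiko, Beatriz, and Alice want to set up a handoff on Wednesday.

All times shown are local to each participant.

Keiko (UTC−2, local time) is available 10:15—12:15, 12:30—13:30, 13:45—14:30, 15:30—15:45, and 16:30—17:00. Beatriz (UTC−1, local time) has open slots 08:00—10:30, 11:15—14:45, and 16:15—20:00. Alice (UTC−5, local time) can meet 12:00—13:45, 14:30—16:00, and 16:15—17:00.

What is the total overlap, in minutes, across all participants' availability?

30 minutes

Keiko → UTC: 12:15–14:15, 14:30–15:30, 15:45–16:30, 17:30–17:45, 18:30–19:00.
Beatriz → UTC: 09:00–11:30, 12:15–15:45, 17:15–21:00.
Alice → UTC: 17:00–18:45, 19:30–21:00, 21:15–22:00.
Keiko ∩ Beatriz: 12:15–14:15, 14:30–15:30, 17:30–17:45, 18:30–19:00.
Keiko ∩ Beatriz ∩ Alice: 17:30–17:45, 18:30–18:45.
Total common minutes: 15 + 15 = 30.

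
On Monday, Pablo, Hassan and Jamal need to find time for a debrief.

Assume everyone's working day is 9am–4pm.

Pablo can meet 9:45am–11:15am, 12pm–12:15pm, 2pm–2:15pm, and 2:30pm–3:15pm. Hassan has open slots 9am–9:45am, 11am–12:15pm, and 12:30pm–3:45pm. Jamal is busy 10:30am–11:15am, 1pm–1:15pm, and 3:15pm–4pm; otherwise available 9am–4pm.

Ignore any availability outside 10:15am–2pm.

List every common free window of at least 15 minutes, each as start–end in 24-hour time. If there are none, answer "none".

Jamal free within 09:00–16:00: 09:00–10:30, 11:15–13:00, 13:15–15:15.
Pablo ∩ Hassan: 11:00–11:15, 12:00–12:15, 14:00–14:15, 14:30–15:15.
Pablo ∩ Hassan ∩ Jamal: 12:00–12:15, 14:00–14:15, 14:30–15:15.
Restricted to 10:15–14:00: 12:00–12:15.
Windows ≥ 15 min: 12:00–12:15.

12:00–12:15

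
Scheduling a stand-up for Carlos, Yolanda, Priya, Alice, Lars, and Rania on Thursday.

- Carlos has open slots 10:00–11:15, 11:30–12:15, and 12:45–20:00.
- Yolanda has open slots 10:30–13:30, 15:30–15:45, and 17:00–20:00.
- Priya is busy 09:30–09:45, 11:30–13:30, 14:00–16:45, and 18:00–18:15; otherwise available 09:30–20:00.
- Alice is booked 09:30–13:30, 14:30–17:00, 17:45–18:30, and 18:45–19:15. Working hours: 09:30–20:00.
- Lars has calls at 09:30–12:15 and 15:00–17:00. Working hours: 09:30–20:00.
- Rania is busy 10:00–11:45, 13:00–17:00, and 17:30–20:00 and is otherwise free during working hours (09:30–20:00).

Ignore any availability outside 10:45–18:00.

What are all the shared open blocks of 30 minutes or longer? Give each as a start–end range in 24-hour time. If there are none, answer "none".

Priya free within 09:30–20:00: 09:45–11:30, 13:30–14:00, 16:45–18:00, 18:15–20:00.
Alice free within 09:30–20:00: 13:30–14:30, 17:00–17:45, 18:30–18:45, 19:15–20:00.
Lars free within 09:30–20:00: 12:15–15:00, 17:00–20:00.
Rania free within 09:30–20:00: 09:30–10:00, 11:45–13:00, 17:00–17:30.
Carlos ∩ Yolanda: 10:30–11:15, 11:30–12:15, 12:45–13:30, 15:30–15:45, 17:00–20:00.
Carlos ∩ Yolanda ∩ Priya: 10:30–11:15, 17:00–18:00, 18:15–20:00.
Carlos ∩ Yolanda ∩ Priya ∩ Alice: 17:00–17:45, 18:30–18:45, 19:15–20:00.
Carlos ∩ Yolanda ∩ Priya ∩ Alice ∩ Lars: 17:00–17:45, 18:30–18:45, 19:15–20:00.
Carlos ∩ Yolanda ∩ Priya ∩ Alice ∩ Lars ∩ Rania: 17:00–17:30.
Restricted to 10:45–18:00: 17:00–17:30.
Windows ≥ 30 min: 17:00–17:30.

17:00–17:30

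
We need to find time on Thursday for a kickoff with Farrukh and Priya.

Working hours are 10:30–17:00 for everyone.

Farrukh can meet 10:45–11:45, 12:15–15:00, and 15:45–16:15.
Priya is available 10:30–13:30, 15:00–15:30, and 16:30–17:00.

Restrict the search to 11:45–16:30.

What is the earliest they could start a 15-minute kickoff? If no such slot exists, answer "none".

12:15

Farrukh ∩ Priya: 10:45–11:45, 12:15–13:30.
Restricted to 11:45–16:30: 12:15–13:30.
Windows ≥ 15 min: 12:15–13:30.
Earliest such window starts at 12:15.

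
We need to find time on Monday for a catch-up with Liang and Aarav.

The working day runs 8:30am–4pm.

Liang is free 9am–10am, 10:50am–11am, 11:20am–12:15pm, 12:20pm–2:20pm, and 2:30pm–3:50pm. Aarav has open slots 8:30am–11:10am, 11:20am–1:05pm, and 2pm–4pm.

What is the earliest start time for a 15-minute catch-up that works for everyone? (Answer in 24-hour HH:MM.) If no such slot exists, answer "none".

Liang ∩ Aarav: 09:00–10:00, 10:50–11:00, 11:20–12:15, 12:20–13:05, 14:00–14:20, 14:30–15:50.
Windows ≥ 15 min: 09:00–10:00, 11:20–12:15, 12:20–13:05, 14:00–14:20, 14:30–15:50.
Earliest such window starts at 09:00.

09:00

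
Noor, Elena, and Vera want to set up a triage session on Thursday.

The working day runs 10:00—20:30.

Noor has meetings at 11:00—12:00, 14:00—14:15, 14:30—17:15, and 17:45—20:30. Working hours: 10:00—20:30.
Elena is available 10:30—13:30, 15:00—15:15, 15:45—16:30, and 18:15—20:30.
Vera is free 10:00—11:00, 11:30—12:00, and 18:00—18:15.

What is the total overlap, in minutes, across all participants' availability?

Noor free within 10:00–20:30: 10:00–11:00, 12:00–14:00, 14:15–14:30, 17:15–17:45.
Noor ∩ Elena: 10:30–11:00, 12:00–13:30.
Noor ∩ Elena ∩ Vera: 10:30–11:00.
Total common minutes: 30.

30 minutes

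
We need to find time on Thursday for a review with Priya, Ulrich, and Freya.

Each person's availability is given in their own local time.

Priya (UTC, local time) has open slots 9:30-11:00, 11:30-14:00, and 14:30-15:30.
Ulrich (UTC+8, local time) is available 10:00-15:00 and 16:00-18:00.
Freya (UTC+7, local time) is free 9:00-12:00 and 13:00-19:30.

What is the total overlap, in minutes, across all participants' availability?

Priya → UTC: 09:30–11:00, 11:30–14:00, 14:30–15:30.
Ulrich → UTC: 02:00–07:00, 08:00–10:00.
Freya → UTC: 02:00–05:00, 06:00–12:30.
Priya ∩ Ulrich: 09:30–10:00.
Priya ∩ Ulrich ∩ Freya: 09:30–10:00.
Total common minutes: 30.

30 minutes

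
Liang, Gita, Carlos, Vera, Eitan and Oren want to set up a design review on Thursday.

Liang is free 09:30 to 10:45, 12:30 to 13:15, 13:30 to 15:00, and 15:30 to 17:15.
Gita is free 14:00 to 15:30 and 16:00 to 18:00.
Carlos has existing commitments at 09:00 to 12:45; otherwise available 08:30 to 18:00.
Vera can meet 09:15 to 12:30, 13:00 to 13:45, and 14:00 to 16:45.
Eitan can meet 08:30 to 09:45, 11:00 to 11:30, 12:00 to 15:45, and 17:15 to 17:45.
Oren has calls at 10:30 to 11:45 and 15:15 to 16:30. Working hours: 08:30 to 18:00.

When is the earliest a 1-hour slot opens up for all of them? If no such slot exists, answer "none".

Carlos free within 08:30–18:00: 08:30–09:00, 12:45–18:00.
Oren free within 08:30–18:00: 08:30–10:30, 11:45–15:15, 16:30–18:00.
Liang ∩ Gita: 14:00–15:00, 16:00–17:15.
Liang ∩ Gita ∩ Carlos: 14:00–15:00, 16:00–17:15.
Liang ∩ Gita ∩ Carlos ∩ Vera: 14:00–15:00, 16:00–16:45.
Liang ∩ Gita ∩ Carlos ∩ Vera ∩ Eitan: 14:00–15:00.
Liang ∩ Gita ∩ Carlos ∩ Vera ∩ Eitan ∩ Oren: 14:00–15:00.
Windows ≥ 60 min: 14:00–15:00.
Earliest such window starts at 14:00.

14:00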